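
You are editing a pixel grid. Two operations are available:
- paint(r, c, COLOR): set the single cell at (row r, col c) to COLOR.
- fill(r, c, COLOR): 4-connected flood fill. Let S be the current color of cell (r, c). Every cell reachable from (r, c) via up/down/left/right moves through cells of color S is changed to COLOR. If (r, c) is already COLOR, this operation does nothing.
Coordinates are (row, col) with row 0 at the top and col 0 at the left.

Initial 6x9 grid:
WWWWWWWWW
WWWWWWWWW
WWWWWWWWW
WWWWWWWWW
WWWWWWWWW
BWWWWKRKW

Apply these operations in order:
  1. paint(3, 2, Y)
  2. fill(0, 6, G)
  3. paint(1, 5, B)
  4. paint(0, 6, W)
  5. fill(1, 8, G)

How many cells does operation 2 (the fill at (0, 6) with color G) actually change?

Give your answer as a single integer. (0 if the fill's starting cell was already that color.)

After op 1 paint(3,2,Y):
WWWWWWWWW
WWWWWWWWW
WWWWWWWWW
WWYWWWWWW
WWWWWWWWW
BWWWWKRKW
After op 2 fill(0,6,G) [49 cells changed]:
GGGGGGGGG
GGGGGGGGG
GGGGGGGGG
GGYGGGGGG
GGGGGGGGG
BGGGGKRKG

Answer: 49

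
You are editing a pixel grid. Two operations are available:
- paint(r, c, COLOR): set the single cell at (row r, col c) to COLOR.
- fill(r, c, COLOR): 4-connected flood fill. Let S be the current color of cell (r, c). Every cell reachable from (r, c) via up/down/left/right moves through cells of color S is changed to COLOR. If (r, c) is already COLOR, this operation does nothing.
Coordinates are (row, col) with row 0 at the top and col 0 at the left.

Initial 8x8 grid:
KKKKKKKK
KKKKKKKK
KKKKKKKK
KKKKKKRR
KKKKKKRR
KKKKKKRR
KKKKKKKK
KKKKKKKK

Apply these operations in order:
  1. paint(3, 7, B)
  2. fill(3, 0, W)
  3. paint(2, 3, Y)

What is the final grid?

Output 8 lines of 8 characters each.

After op 1 paint(3,7,B):
KKKKKKKK
KKKKKKKK
KKKKKKKK
KKKKKKRB
KKKKKKRR
KKKKKKRR
KKKKKKKK
KKKKKKKK
After op 2 fill(3,0,W) [58 cells changed]:
WWWWWWWW
WWWWWWWW
WWWWWWWW
WWWWWWRB
WWWWWWRR
WWWWWWRR
WWWWWWWW
WWWWWWWW
After op 3 paint(2,3,Y):
WWWWWWWW
WWWWWWWW
WWWYWWWW
WWWWWWRB
WWWWWWRR
WWWWWWRR
WWWWWWWW
WWWWWWWW

Answer: WWWWWWWW
WWWWWWWW
WWWYWWWW
WWWWWWRB
WWWWWWRR
WWWWWWRR
WWWWWWWW
WWWWWWWW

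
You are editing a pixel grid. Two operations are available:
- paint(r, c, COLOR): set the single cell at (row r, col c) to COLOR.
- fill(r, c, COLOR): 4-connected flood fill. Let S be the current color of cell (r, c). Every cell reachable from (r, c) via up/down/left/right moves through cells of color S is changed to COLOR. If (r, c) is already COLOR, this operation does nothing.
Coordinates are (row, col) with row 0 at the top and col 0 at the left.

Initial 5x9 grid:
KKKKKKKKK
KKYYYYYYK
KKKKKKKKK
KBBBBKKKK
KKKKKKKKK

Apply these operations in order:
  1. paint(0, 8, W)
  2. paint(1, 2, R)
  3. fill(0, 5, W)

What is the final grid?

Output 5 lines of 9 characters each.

After op 1 paint(0,8,W):
KKKKKKKKW
KKYYYYYYK
KKKKKKKKK
KBBBBKKKK
KKKKKKKKK
After op 2 paint(1,2,R):
KKKKKKKKW
KKRYYYYYK
KKKKKKKKK
KBBBBKKKK
KKKKKKKKK
After op 3 fill(0,5,W) [34 cells changed]:
WWWWWWWWW
WWRYYYYYW
WWWWWWWWW
WBBBBWWWW
WWWWWWWWW

Answer: WWWWWWWWW
WWRYYYYYW
WWWWWWWWW
WBBBBWWWW
WWWWWWWWW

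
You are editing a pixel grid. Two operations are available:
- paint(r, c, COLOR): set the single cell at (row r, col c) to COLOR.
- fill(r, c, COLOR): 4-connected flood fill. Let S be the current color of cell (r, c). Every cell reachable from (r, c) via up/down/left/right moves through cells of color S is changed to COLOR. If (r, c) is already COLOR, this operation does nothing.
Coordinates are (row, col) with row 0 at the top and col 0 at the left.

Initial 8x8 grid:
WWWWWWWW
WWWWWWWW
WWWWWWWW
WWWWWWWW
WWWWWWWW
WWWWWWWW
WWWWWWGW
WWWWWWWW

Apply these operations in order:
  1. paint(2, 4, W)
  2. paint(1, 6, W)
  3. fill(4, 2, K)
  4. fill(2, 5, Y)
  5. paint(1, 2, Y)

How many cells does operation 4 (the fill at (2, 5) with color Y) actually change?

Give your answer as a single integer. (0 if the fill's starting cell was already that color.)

Answer: 63

Derivation:
After op 1 paint(2,4,W):
WWWWWWWW
WWWWWWWW
WWWWWWWW
WWWWWWWW
WWWWWWWW
WWWWWWWW
WWWWWWGW
WWWWWWWW
After op 2 paint(1,6,W):
WWWWWWWW
WWWWWWWW
WWWWWWWW
WWWWWWWW
WWWWWWWW
WWWWWWWW
WWWWWWGW
WWWWWWWW
After op 3 fill(4,2,K) [63 cells changed]:
KKKKKKKK
KKKKKKKK
KKKKKKKK
KKKKKKKK
KKKKKKKK
KKKKKKKK
KKKKKKGK
KKKKKKKK
After op 4 fill(2,5,Y) [63 cells changed]:
YYYYYYYY
YYYYYYYY
YYYYYYYY
YYYYYYYY
YYYYYYYY
YYYYYYYY
YYYYYYGY
YYYYYYYY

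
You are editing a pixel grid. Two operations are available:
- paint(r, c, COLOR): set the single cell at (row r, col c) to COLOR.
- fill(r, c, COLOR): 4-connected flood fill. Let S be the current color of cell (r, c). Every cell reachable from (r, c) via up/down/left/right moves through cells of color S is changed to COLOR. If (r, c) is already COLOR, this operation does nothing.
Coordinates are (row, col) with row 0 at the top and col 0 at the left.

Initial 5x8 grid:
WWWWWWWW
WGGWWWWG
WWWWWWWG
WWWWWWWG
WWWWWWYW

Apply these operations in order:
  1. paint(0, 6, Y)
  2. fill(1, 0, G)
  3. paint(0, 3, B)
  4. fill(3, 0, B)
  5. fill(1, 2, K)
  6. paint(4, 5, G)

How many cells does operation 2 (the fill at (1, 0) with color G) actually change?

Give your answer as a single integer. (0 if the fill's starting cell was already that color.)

After op 1 paint(0,6,Y):
WWWWWWYW
WGGWWWWG
WWWWWWWG
WWWWWWWG
WWWWWWYW
After op 2 fill(1,0,G) [31 cells changed]:
GGGGGGYW
GGGGGGGG
GGGGGGGG
GGGGGGGG
GGGGGGYW

Answer: 31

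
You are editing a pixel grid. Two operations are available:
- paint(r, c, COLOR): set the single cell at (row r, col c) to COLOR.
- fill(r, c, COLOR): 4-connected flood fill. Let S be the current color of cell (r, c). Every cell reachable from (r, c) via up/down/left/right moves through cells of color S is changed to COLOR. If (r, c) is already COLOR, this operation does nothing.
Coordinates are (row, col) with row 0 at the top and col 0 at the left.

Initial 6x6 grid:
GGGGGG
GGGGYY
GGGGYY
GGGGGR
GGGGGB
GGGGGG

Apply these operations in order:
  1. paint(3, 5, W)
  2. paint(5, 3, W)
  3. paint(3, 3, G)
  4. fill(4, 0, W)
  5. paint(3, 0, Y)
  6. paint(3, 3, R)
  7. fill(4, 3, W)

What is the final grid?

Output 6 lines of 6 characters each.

Answer: WWWWWW
WWWWYY
WWWWYY
YWWRWW
WWWWWB
WWWWWW

Derivation:
After op 1 paint(3,5,W):
GGGGGG
GGGGYY
GGGGYY
GGGGGW
GGGGGB
GGGGGG
After op 2 paint(5,3,W):
GGGGGG
GGGGYY
GGGGYY
GGGGGW
GGGGGB
GGGWGG
After op 3 paint(3,3,G):
GGGGGG
GGGGYY
GGGGYY
GGGGGW
GGGGGB
GGGWGG
After op 4 fill(4,0,W) [29 cells changed]:
WWWWWW
WWWWYY
WWWWYY
WWWWWW
WWWWWB
WWWWWW
After op 5 paint(3,0,Y):
WWWWWW
WWWWYY
WWWWYY
YWWWWW
WWWWWB
WWWWWW
After op 6 paint(3,3,R):
WWWWWW
WWWWYY
WWWWYY
YWWRWW
WWWWWB
WWWWWW
After op 7 fill(4,3,W) [0 cells changed]:
WWWWWW
WWWWYY
WWWWYY
YWWRWW
WWWWWB
WWWWWW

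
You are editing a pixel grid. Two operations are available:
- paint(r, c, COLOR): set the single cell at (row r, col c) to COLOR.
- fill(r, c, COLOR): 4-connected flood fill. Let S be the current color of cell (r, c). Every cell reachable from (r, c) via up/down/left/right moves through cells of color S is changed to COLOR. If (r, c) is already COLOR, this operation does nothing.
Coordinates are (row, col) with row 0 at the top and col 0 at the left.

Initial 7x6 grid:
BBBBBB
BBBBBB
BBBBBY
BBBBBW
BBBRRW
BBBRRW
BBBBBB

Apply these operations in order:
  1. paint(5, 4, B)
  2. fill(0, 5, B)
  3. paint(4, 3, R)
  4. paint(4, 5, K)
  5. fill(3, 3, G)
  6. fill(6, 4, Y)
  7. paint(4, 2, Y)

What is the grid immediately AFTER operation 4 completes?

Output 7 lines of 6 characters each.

After op 1 paint(5,4,B):
BBBBBB
BBBBBB
BBBBBY
BBBBBW
BBBRRW
BBBRBW
BBBBBB
After op 2 fill(0,5,B) [0 cells changed]:
BBBBBB
BBBBBB
BBBBBY
BBBBBW
BBBRRW
BBBRBW
BBBBBB
After op 3 paint(4,3,R):
BBBBBB
BBBBBB
BBBBBY
BBBBBW
BBBRRW
BBBRBW
BBBBBB
After op 4 paint(4,5,K):
BBBBBB
BBBBBB
BBBBBY
BBBBBW
BBBRRK
BBBRBW
BBBBBB

Answer: BBBBBB
BBBBBB
BBBBBY
BBBBBW
BBBRRK
BBBRBW
BBBBBB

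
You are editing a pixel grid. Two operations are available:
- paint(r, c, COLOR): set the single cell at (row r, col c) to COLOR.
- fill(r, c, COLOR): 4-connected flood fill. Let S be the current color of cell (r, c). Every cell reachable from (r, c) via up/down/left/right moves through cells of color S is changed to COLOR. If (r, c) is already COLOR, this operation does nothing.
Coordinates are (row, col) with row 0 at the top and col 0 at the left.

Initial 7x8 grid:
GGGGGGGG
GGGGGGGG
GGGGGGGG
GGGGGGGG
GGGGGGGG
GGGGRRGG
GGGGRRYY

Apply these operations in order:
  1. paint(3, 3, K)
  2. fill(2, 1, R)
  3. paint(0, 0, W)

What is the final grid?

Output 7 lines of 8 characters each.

Answer: WRRRRRRR
RRRRRRRR
RRRRRRRR
RRRKRRRR
RRRRRRRR
RRRRRRRR
RRRRRRYY

Derivation:
After op 1 paint(3,3,K):
GGGGGGGG
GGGGGGGG
GGGGGGGG
GGGKGGGG
GGGGGGGG
GGGGRRGG
GGGGRRYY
After op 2 fill(2,1,R) [49 cells changed]:
RRRRRRRR
RRRRRRRR
RRRRRRRR
RRRKRRRR
RRRRRRRR
RRRRRRRR
RRRRRRYY
After op 3 paint(0,0,W):
WRRRRRRR
RRRRRRRR
RRRRRRRR
RRRKRRRR
RRRRRRRR
RRRRRRRR
RRRRRRYY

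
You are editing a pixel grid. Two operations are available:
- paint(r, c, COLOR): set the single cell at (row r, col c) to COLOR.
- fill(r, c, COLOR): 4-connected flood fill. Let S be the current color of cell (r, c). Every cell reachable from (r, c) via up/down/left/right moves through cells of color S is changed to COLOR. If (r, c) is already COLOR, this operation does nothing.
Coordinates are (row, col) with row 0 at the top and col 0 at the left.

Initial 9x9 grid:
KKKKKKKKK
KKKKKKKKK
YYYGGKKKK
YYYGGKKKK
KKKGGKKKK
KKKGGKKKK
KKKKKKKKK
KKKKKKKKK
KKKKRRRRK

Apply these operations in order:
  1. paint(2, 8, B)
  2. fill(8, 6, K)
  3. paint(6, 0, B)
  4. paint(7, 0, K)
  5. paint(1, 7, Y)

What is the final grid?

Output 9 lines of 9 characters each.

After op 1 paint(2,8,B):
KKKKKKKKK
KKKKKKKKK
YYYGGKKKB
YYYGGKKKK
KKKGGKKKK
KKKGGKKKK
KKKKKKKKK
KKKKKKKKK
KKKKRRRRK
After op 2 fill(8,6,K) [4 cells changed]:
KKKKKKKKK
KKKKKKKKK
YYYGGKKKB
YYYGGKKKK
KKKGGKKKK
KKKGGKKKK
KKKKKKKKK
KKKKKKKKK
KKKKKKKKK
After op 3 paint(6,0,B):
KKKKKKKKK
KKKKKKKKK
YYYGGKKKB
YYYGGKKKK
KKKGGKKKK
KKKGGKKKK
BKKKKKKKK
KKKKKKKKK
KKKKKKKKK
After op 4 paint(7,0,K):
KKKKKKKKK
KKKKKKKKK
YYYGGKKKB
YYYGGKKKK
KKKGGKKKK
KKKGGKKKK
BKKKKKKKK
KKKKKKKKK
KKKKKKKKK
After op 5 paint(1,7,Y):
KKKKKKKKK
KKKKKKKYK
YYYGGKKKB
YYYGGKKKK
KKKGGKKKK
KKKGGKKKK
BKKKKKKKK
KKKKKKKKK
KKKKKKKKK

Answer: KKKKKKKKK
KKKKKKKYK
YYYGGKKKB
YYYGGKKKK
KKKGGKKKK
KKKGGKKKK
BKKKKKKKK
KKKKKKKKK
KKKKKKKKK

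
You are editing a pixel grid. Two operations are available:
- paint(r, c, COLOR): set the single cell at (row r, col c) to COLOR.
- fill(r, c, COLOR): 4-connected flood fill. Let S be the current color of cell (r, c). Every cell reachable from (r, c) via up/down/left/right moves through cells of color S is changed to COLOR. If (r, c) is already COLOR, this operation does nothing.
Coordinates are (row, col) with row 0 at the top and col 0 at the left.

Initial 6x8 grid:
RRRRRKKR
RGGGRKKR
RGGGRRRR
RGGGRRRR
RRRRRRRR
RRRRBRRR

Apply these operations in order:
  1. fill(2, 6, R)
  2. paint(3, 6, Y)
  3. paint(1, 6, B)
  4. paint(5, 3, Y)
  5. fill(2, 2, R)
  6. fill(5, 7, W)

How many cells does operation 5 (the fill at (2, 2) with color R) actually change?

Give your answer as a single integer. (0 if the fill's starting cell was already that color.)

Answer: 9

Derivation:
After op 1 fill(2,6,R) [0 cells changed]:
RRRRRKKR
RGGGRKKR
RGGGRRRR
RGGGRRRR
RRRRRRRR
RRRRBRRR
After op 2 paint(3,6,Y):
RRRRRKKR
RGGGRKKR
RGGGRRRR
RGGGRRYR
RRRRRRRR
RRRRBRRR
After op 3 paint(1,6,B):
RRRRRKKR
RGGGRKBR
RGGGRRRR
RGGGRRYR
RRRRRRRR
RRRRBRRR
After op 4 paint(5,3,Y):
RRRRRKKR
RGGGRKBR
RGGGRRRR
RGGGRRYR
RRRRRRRR
RRRYBRRR
After op 5 fill(2,2,R) [9 cells changed]:
RRRRRKKR
RRRRRKBR
RRRRRRRR
RRRRRRYR
RRRRRRRR
RRRYBRRR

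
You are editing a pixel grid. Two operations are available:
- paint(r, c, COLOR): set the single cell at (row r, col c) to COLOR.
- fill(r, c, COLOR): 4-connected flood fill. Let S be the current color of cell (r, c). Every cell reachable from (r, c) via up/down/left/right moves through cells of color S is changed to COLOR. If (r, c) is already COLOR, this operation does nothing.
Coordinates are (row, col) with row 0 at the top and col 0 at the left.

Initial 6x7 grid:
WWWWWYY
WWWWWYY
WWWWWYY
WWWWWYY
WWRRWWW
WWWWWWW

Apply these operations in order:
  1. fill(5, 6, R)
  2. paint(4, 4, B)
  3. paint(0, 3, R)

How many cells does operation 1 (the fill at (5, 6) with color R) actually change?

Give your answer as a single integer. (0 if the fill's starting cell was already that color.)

After op 1 fill(5,6,R) [32 cells changed]:
RRRRRYY
RRRRRYY
RRRRRYY
RRRRRYY
RRRRRRR
RRRRRRR

Answer: 32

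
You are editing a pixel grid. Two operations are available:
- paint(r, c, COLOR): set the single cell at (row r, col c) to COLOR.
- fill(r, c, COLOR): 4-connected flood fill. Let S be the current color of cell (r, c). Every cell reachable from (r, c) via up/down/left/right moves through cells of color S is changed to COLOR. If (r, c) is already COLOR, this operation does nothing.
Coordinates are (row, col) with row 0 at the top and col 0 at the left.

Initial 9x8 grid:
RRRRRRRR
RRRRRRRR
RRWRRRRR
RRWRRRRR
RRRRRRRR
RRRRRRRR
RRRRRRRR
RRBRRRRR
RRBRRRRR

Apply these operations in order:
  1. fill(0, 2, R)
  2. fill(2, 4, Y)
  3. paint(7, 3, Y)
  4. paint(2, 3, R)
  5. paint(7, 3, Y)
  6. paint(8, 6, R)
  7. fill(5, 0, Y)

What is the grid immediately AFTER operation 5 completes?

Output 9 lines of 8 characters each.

Answer: YYYYYYYY
YYYYYYYY
YYWRYYYY
YYWYYYYY
YYYYYYYY
YYYYYYYY
YYYYYYYY
YYBYYYYY
YYBYYYYY

Derivation:
After op 1 fill(0,2,R) [0 cells changed]:
RRRRRRRR
RRRRRRRR
RRWRRRRR
RRWRRRRR
RRRRRRRR
RRRRRRRR
RRRRRRRR
RRBRRRRR
RRBRRRRR
After op 2 fill(2,4,Y) [68 cells changed]:
YYYYYYYY
YYYYYYYY
YYWYYYYY
YYWYYYYY
YYYYYYYY
YYYYYYYY
YYYYYYYY
YYBYYYYY
YYBYYYYY
After op 3 paint(7,3,Y):
YYYYYYYY
YYYYYYYY
YYWYYYYY
YYWYYYYY
YYYYYYYY
YYYYYYYY
YYYYYYYY
YYBYYYYY
YYBYYYYY
After op 4 paint(2,3,R):
YYYYYYYY
YYYYYYYY
YYWRYYYY
YYWYYYYY
YYYYYYYY
YYYYYYYY
YYYYYYYY
YYBYYYYY
YYBYYYYY
After op 5 paint(7,3,Y):
YYYYYYYY
YYYYYYYY
YYWRYYYY
YYWYYYYY
YYYYYYYY
YYYYYYYY
YYYYYYYY
YYBYYYYY
YYBYYYYY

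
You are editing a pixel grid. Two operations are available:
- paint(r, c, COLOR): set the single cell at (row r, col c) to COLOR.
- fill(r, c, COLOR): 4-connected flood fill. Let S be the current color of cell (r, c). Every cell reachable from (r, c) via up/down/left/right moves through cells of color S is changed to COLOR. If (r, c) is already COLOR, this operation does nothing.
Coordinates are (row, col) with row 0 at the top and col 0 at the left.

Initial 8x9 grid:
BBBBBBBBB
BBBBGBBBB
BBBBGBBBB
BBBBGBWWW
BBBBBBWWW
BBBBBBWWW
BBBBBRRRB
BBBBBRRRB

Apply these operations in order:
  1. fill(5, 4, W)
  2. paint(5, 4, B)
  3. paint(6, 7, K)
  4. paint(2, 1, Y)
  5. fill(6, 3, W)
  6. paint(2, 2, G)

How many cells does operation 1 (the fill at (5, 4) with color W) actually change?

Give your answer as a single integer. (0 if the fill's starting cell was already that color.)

Answer: 52

Derivation:
After op 1 fill(5,4,W) [52 cells changed]:
WWWWWWWWW
WWWWGWWWW
WWWWGWWWW
WWWWGWWWW
WWWWWWWWW
WWWWWWWWW
WWWWWRRRB
WWWWWRRRB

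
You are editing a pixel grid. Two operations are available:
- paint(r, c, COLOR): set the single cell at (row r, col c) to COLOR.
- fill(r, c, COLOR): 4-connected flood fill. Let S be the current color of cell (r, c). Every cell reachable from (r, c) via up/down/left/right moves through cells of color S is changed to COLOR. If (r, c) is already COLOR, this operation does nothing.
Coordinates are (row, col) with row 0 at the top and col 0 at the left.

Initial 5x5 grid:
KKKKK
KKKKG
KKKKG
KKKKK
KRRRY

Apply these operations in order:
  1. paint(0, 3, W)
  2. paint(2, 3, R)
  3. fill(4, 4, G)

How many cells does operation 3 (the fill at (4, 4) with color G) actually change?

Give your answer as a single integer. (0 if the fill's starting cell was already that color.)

Answer: 1

Derivation:
After op 1 paint(0,3,W):
KKKWK
KKKKG
KKKKG
KKKKK
KRRRY
After op 2 paint(2,3,R):
KKKWK
KKKKG
KKKRG
KKKKK
KRRRY
After op 3 fill(4,4,G) [1 cells changed]:
KKKWK
KKKKG
KKKRG
KKKKK
KRRRG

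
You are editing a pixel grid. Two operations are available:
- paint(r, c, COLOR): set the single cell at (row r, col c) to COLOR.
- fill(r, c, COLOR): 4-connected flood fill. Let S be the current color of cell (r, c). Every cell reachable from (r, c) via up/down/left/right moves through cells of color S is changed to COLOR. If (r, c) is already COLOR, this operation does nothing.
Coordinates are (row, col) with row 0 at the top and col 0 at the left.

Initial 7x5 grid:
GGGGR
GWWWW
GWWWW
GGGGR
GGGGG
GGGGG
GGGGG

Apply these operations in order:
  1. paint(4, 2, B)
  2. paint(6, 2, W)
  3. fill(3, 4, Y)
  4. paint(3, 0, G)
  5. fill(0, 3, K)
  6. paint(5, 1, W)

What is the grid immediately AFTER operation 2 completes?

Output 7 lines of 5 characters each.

Answer: GGGGR
GWWWW
GWWWW
GGGGR
GGBGG
GGGGG
GGWGG

Derivation:
After op 1 paint(4,2,B):
GGGGR
GWWWW
GWWWW
GGGGR
GGBGG
GGGGG
GGGGG
After op 2 paint(6,2,W):
GGGGR
GWWWW
GWWWW
GGGGR
GGBGG
GGGGG
GGWGG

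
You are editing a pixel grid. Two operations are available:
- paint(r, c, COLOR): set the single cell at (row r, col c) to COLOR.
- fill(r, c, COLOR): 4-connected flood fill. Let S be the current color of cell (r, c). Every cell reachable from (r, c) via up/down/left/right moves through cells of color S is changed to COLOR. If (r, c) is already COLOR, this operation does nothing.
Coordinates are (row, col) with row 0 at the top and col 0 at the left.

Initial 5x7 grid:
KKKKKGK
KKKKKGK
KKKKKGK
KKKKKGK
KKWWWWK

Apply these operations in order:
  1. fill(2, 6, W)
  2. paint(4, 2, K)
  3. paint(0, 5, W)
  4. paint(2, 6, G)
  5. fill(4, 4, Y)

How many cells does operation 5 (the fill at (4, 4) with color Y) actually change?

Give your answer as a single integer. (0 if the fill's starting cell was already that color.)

After op 1 fill(2,6,W) [5 cells changed]:
KKKKKGW
KKKKKGW
KKKKKGW
KKKKKGW
KKWWWWW
After op 2 paint(4,2,K):
KKKKKGW
KKKKKGW
KKKKKGW
KKKKKGW
KKKWWWW
After op 3 paint(0,5,W):
KKKKKWW
KKKKKGW
KKKKKGW
KKKKKGW
KKKWWWW
After op 4 paint(2,6,G):
KKKKKWW
KKKKKGW
KKKKKGG
KKKKKGW
KKKWWWW
After op 5 fill(4,4,Y) [5 cells changed]:
KKKKKWW
KKKKKGW
KKKKKGG
KKKKKGY
KKKYYYY

Answer: 5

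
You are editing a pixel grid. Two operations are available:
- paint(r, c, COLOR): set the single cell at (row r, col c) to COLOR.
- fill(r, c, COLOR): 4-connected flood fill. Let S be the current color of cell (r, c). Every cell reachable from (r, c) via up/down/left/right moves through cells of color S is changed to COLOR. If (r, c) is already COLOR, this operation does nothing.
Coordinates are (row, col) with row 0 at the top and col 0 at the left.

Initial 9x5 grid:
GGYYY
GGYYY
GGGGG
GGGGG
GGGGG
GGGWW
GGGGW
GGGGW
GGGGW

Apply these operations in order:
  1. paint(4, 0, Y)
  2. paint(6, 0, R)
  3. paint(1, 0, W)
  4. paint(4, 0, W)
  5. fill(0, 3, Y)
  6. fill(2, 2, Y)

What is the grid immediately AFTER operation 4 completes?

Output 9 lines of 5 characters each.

After op 1 paint(4,0,Y):
GGYYY
GGYYY
GGGGG
GGGGG
YGGGG
GGGWW
GGGGW
GGGGW
GGGGW
After op 2 paint(6,0,R):
GGYYY
GGYYY
GGGGG
GGGGG
YGGGG
GGGWW
RGGGW
GGGGW
GGGGW
After op 3 paint(1,0,W):
GGYYY
WGYYY
GGGGG
GGGGG
YGGGG
GGGWW
RGGGW
GGGGW
GGGGW
After op 4 paint(4,0,W):
GGYYY
WGYYY
GGGGG
GGGGG
WGGGG
GGGWW
RGGGW
GGGGW
GGGGW

Answer: GGYYY
WGYYY
GGGGG
GGGGG
WGGGG
GGGWW
RGGGW
GGGGW
GGGGW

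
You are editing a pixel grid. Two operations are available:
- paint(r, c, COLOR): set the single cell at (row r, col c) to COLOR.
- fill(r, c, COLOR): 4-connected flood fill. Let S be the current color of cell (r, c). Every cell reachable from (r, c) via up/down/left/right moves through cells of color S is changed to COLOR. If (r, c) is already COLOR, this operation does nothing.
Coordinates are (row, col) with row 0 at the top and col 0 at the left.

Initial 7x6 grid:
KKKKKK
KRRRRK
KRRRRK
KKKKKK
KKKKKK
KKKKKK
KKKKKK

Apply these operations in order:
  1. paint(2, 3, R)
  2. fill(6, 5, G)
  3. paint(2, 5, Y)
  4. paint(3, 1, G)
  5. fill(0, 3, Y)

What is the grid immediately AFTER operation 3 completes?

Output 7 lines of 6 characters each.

Answer: GGGGGG
GRRRRG
GRRRRY
GGGGGG
GGGGGG
GGGGGG
GGGGGG

Derivation:
After op 1 paint(2,3,R):
KKKKKK
KRRRRK
KRRRRK
KKKKKK
KKKKKK
KKKKKK
KKKKKK
After op 2 fill(6,5,G) [34 cells changed]:
GGGGGG
GRRRRG
GRRRRG
GGGGGG
GGGGGG
GGGGGG
GGGGGG
After op 3 paint(2,5,Y):
GGGGGG
GRRRRG
GRRRRY
GGGGGG
GGGGGG
GGGGGG
GGGGGG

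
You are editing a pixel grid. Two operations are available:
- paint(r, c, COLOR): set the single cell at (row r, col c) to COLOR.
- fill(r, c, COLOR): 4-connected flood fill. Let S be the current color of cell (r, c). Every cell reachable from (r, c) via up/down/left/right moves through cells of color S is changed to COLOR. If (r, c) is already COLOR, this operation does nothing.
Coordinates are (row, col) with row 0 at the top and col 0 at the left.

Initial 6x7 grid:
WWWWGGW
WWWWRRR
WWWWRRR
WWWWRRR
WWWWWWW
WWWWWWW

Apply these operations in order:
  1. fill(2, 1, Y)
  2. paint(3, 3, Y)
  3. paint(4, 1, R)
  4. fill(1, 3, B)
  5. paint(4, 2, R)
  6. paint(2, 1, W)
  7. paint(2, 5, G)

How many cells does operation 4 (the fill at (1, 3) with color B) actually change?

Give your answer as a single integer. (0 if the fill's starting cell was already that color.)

After op 1 fill(2,1,Y) [30 cells changed]:
YYYYGGW
YYYYRRR
YYYYRRR
YYYYRRR
YYYYYYY
YYYYYYY
After op 2 paint(3,3,Y):
YYYYGGW
YYYYRRR
YYYYRRR
YYYYRRR
YYYYYYY
YYYYYYY
After op 3 paint(4,1,R):
YYYYGGW
YYYYRRR
YYYYRRR
YYYYRRR
YRYYYYY
YYYYYYY
After op 4 fill(1,3,B) [29 cells changed]:
BBBBGGW
BBBBRRR
BBBBRRR
BBBBRRR
BRBBBBB
BBBBBBB

Answer: 29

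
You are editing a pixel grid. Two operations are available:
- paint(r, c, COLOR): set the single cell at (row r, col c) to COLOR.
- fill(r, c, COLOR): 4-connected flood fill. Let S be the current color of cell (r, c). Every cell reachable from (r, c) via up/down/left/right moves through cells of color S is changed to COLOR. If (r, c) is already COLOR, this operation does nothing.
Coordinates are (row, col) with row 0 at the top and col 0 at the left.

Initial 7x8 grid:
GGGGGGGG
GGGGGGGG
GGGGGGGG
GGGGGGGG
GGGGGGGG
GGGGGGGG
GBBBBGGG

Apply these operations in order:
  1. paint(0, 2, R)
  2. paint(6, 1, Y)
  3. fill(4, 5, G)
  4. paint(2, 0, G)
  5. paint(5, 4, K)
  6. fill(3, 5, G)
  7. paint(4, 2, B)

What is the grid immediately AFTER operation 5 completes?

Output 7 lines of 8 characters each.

Answer: GGRGGGGG
GGGGGGGG
GGGGGGGG
GGGGGGGG
GGGGGGGG
GGGGKGGG
GYBBBGGG

Derivation:
After op 1 paint(0,2,R):
GGRGGGGG
GGGGGGGG
GGGGGGGG
GGGGGGGG
GGGGGGGG
GGGGGGGG
GBBBBGGG
After op 2 paint(6,1,Y):
GGRGGGGG
GGGGGGGG
GGGGGGGG
GGGGGGGG
GGGGGGGG
GGGGGGGG
GYBBBGGG
After op 3 fill(4,5,G) [0 cells changed]:
GGRGGGGG
GGGGGGGG
GGGGGGGG
GGGGGGGG
GGGGGGGG
GGGGGGGG
GYBBBGGG
After op 4 paint(2,0,G):
GGRGGGGG
GGGGGGGG
GGGGGGGG
GGGGGGGG
GGGGGGGG
GGGGGGGG
GYBBBGGG
After op 5 paint(5,4,K):
GGRGGGGG
GGGGGGGG
GGGGGGGG
GGGGGGGG
GGGGGGGG
GGGGKGGG
GYBBBGGG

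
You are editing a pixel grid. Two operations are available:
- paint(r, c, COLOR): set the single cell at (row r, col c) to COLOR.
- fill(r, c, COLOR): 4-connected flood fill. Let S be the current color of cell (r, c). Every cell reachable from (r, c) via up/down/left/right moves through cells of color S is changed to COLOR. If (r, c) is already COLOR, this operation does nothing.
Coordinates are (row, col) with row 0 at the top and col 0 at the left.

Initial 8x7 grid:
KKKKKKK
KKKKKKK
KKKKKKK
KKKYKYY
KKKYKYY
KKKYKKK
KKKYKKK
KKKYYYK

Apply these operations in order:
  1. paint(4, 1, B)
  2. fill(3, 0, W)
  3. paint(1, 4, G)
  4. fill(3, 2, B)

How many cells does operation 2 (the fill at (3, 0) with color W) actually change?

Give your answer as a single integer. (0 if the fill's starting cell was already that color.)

After op 1 paint(4,1,B):
KKKKKKK
KKKKKKK
KKKKKKK
KKKYKYY
KBKYKYY
KKKYKKK
KKKYKKK
KKKYYYK
After op 2 fill(3,0,W) [44 cells changed]:
WWWWWWW
WWWWWWW
WWWWWWW
WWWYWYY
WBWYWYY
WWWYWWW
WWWYWWW
WWWYYYW

Answer: 44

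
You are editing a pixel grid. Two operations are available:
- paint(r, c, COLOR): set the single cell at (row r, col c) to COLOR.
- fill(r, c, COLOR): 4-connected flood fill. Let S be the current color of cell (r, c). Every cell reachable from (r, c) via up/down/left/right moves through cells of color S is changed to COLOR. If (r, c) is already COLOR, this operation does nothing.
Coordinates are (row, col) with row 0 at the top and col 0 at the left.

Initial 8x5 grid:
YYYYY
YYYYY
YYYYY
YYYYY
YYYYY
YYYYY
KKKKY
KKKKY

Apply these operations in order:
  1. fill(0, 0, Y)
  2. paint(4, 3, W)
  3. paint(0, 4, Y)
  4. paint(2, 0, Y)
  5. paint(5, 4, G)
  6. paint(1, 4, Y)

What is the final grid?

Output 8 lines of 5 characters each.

Answer: YYYYY
YYYYY
YYYYY
YYYYY
YYYWY
YYYYG
KKKKY
KKKKY

Derivation:
After op 1 fill(0,0,Y) [0 cells changed]:
YYYYY
YYYYY
YYYYY
YYYYY
YYYYY
YYYYY
KKKKY
KKKKY
After op 2 paint(4,3,W):
YYYYY
YYYYY
YYYYY
YYYYY
YYYWY
YYYYY
KKKKY
KKKKY
After op 3 paint(0,4,Y):
YYYYY
YYYYY
YYYYY
YYYYY
YYYWY
YYYYY
KKKKY
KKKKY
After op 4 paint(2,0,Y):
YYYYY
YYYYY
YYYYY
YYYYY
YYYWY
YYYYY
KKKKY
KKKKY
After op 5 paint(5,4,G):
YYYYY
YYYYY
YYYYY
YYYYY
YYYWY
YYYYG
KKKKY
KKKKY
After op 6 paint(1,4,Y):
YYYYY
YYYYY
YYYYY
YYYYY
YYYWY
YYYYG
KKKKY
KKKKY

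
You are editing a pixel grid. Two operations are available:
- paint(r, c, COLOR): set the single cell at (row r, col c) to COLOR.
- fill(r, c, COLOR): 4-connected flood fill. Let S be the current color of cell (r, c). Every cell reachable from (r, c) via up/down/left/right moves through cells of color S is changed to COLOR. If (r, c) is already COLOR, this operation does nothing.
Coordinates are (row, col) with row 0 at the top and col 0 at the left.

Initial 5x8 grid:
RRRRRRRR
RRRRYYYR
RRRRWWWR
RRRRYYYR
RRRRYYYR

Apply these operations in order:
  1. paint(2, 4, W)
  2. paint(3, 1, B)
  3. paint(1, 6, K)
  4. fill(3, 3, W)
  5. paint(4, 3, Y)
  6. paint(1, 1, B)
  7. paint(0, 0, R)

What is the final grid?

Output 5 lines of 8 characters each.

After op 1 paint(2,4,W):
RRRRRRRR
RRRRYYYR
RRRRWWWR
RRRRYYYR
RRRRYYYR
After op 2 paint(3,1,B):
RRRRRRRR
RRRRYYYR
RRRRWWWR
RBRRYYYR
RRRRYYYR
After op 3 paint(1,6,K):
RRRRRRRR
RRRRYYKR
RRRRWWWR
RBRRYYYR
RRRRYYYR
After op 4 fill(3,3,W) [27 cells changed]:
WWWWWWWW
WWWWYYKW
WWWWWWWW
WBWWYYYW
WWWWYYYW
After op 5 paint(4,3,Y):
WWWWWWWW
WWWWYYKW
WWWWWWWW
WBWWYYYW
WWWYYYYW
After op 6 paint(1,1,B):
WWWWWWWW
WBWWYYKW
WWWWWWWW
WBWWYYYW
WWWYYYYW
After op 7 paint(0,0,R):
RWWWWWWW
WBWWYYKW
WWWWWWWW
WBWWYYYW
WWWYYYYW

Answer: RWWWWWWW
WBWWYYKW
WWWWWWWW
WBWWYYYW
WWWYYYYW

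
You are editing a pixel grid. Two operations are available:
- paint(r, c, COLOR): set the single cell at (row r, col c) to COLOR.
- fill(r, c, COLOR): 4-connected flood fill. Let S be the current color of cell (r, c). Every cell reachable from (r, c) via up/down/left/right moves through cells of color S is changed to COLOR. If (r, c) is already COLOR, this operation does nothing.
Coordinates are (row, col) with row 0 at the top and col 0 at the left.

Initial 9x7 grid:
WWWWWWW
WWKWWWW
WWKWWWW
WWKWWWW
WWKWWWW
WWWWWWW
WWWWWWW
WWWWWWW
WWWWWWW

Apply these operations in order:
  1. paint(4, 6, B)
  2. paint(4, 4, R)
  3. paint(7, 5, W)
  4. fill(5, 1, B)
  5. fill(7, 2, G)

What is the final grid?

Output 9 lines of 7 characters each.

After op 1 paint(4,6,B):
WWWWWWW
WWKWWWW
WWKWWWW
WWKWWWW
WWKWWWB
WWWWWWW
WWWWWWW
WWWWWWW
WWWWWWW
After op 2 paint(4,4,R):
WWWWWWW
WWKWWWW
WWKWWWW
WWKWWWW
WWKWRWB
WWWWWWW
WWWWWWW
WWWWWWW
WWWWWWW
After op 3 paint(7,5,W):
WWWWWWW
WWKWWWW
WWKWWWW
WWKWWWW
WWKWRWB
WWWWWWW
WWWWWWW
WWWWWWW
WWWWWWW
After op 4 fill(5,1,B) [57 cells changed]:
BBBBBBB
BBKBBBB
BBKBBBB
BBKBBBB
BBKBRBB
BBBBBBB
BBBBBBB
BBBBBBB
BBBBBBB
After op 5 fill(7,2,G) [58 cells changed]:
GGGGGGG
GGKGGGG
GGKGGGG
GGKGGGG
GGKGRGG
GGGGGGG
GGGGGGG
GGGGGGG
GGGGGGG

Answer: GGGGGGG
GGKGGGG
GGKGGGG
GGKGGGG
GGKGRGG
GGGGGGG
GGGGGGG
GGGGGGG
GGGGGGG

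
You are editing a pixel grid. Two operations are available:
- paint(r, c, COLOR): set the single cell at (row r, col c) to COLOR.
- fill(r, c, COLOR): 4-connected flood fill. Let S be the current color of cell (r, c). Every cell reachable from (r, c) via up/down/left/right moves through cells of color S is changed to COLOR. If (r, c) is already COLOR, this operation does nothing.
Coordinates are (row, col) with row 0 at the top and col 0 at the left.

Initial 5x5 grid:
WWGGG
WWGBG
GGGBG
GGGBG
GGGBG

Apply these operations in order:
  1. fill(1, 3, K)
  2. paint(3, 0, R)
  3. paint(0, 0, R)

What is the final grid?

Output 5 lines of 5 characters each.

Answer: RWGGG
WWGKG
GGGKG
RGGKG
GGGKG

Derivation:
After op 1 fill(1,3,K) [4 cells changed]:
WWGGG
WWGKG
GGGKG
GGGKG
GGGKG
After op 2 paint(3,0,R):
WWGGG
WWGKG
GGGKG
RGGKG
GGGKG
After op 3 paint(0,0,R):
RWGGG
WWGKG
GGGKG
RGGKG
GGGKG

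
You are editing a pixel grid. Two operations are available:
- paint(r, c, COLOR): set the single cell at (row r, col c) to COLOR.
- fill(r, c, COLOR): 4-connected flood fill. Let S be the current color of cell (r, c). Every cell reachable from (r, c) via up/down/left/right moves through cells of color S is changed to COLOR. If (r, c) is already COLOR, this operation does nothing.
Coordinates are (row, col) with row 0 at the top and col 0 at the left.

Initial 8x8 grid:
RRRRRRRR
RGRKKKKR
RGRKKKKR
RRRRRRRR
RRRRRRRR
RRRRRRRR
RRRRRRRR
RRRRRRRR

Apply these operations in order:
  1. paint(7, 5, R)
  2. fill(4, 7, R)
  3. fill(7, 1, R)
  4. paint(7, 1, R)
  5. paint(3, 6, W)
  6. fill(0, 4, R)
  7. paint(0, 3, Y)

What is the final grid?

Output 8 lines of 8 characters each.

After op 1 paint(7,5,R):
RRRRRRRR
RGRKKKKR
RGRKKKKR
RRRRRRRR
RRRRRRRR
RRRRRRRR
RRRRRRRR
RRRRRRRR
After op 2 fill(4,7,R) [0 cells changed]:
RRRRRRRR
RGRKKKKR
RGRKKKKR
RRRRRRRR
RRRRRRRR
RRRRRRRR
RRRRRRRR
RRRRRRRR
After op 3 fill(7,1,R) [0 cells changed]:
RRRRRRRR
RGRKKKKR
RGRKKKKR
RRRRRRRR
RRRRRRRR
RRRRRRRR
RRRRRRRR
RRRRRRRR
After op 4 paint(7,1,R):
RRRRRRRR
RGRKKKKR
RGRKKKKR
RRRRRRRR
RRRRRRRR
RRRRRRRR
RRRRRRRR
RRRRRRRR
After op 5 paint(3,6,W):
RRRRRRRR
RGRKKKKR
RGRKKKKR
RRRRRRWR
RRRRRRRR
RRRRRRRR
RRRRRRRR
RRRRRRRR
After op 6 fill(0,4,R) [0 cells changed]:
RRRRRRRR
RGRKKKKR
RGRKKKKR
RRRRRRWR
RRRRRRRR
RRRRRRRR
RRRRRRRR
RRRRRRRR
After op 7 paint(0,3,Y):
RRRYRRRR
RGRKKKKR
RGRKKKKR
RRRRRRWR
RRRRRRRR
RRRRRRRR
RRRRRRRR
RRRRRRRR

Answer: RRRYRRRR
RGRKKKKR
RGRKKKKR
RRRRRRWR
RRRRRRRR
RRRRRRRR
RRRRRRRR
RRRRRRRR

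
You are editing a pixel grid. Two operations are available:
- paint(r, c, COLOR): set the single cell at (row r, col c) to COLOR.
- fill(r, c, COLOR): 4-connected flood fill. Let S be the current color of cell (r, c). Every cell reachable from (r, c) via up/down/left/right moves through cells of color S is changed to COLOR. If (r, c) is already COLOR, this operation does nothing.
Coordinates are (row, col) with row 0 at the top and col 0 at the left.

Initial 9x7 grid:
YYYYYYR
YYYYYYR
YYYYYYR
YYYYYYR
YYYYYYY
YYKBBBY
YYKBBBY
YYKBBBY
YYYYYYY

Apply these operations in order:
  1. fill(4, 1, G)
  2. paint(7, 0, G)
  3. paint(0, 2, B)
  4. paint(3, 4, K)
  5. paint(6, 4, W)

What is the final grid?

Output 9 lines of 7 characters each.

Answer: GGBGGGR
GGGGGGR
GGGGGGR
GGGGKGR
GGGGGGG
GGKBBBG
GGKBWBG
GGKBBBG
GGGGGGG

Derivation:
After op 1 fill(4,1,G) [47 cells changed]:
GGGGGGR
GGGGGGR
GGGGGGR
GGGGGGR
GGGGGGG
GGKBBBG
GGKBBBG
GGKBBBG
GGGGGGG
After op 2 paint(7,0,G):
GGGGGGR
GGGGGGR
GGGGGGR
GGGGGGR
GGGGGGG
GGKBBBG
GGKBBBG
GGKBBBG
GGGGGGG
After op 3 paint(0,2,B):
GGBGGGR
GGGGGGR
GGGGGGR
GGGGGGR
GGGGGGG
GGKBBBG
GGKBBBG
GGKBBBG
GGGGGGG
After op 4 paint(3,4,K):
GGBGGGR
GGGGGGR
GGGGGGR
GGGGKGR
GGGGGGG
GGKBBBG
GGKBBBG
GGKBBBG
GGGGGGG
After op 5 paint(6,4,W):
GGBGGGR
GGGGGGR
GGGGGGR
GGGGKGR
GGGGGGG
GGKBBBG
GGKBWBG
GGKBBBG
GGGGGGG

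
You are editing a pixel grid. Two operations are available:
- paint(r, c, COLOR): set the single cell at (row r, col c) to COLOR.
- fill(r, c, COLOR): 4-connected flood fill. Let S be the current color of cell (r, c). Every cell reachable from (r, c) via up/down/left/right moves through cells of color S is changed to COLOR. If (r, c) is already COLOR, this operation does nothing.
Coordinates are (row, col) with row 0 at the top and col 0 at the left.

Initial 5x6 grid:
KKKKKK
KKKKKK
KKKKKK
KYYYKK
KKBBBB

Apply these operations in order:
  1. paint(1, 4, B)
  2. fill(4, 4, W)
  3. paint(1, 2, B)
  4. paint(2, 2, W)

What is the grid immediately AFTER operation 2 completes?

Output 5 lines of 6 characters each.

After op 1 paint(1,4,B):
KKKKKK
KKKKBK
KKKKKK
KYYYKK
KKBBBB
After op 2 fill(4,4,W) [4 cells changed]:
KKKKKK
KKKKBK
KKKKKK
KYYYKK
KKWWWW

Answer: KKKKKK
KKKKBK
KKKKKK
KYYYKK
KKWWWW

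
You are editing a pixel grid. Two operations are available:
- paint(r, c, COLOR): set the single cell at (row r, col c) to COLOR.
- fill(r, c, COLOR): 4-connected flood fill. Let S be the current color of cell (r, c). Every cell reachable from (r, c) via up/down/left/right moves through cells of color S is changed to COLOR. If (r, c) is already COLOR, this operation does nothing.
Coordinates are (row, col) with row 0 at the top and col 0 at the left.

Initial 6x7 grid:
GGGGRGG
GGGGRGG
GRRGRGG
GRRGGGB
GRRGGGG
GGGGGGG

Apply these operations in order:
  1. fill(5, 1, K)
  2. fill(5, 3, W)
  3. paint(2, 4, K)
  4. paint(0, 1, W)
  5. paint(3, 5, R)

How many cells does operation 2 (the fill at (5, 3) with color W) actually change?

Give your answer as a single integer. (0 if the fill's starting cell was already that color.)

After op 1 fill(5,1,K) [32 cells changed]:
KKKKRKK
KKKKRKK
KRRKRKK
KRRKKKB
KRRKKKK
KKKKKKK
After op 2 fill(5,3,W) [32 cells changed]:
WWWWRWW
WWWWRWW
WRRWRWW
WRRWWWB
WRRWWWW
WWWWWWW

Answer: 32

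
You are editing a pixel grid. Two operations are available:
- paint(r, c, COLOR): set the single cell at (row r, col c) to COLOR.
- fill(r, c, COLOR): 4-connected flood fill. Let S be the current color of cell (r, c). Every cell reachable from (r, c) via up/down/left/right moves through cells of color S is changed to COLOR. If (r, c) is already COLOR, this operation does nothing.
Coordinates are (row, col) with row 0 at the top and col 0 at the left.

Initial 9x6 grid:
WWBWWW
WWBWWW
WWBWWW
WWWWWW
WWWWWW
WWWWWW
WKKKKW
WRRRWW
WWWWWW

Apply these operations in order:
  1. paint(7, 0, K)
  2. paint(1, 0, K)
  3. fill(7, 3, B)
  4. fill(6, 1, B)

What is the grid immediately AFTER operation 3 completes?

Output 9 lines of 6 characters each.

After op 1 paint(7,0,K):
WWBWWW
WWBWWW
WWBWWW
WWWWWW
WWWWWW
WWWWWW
WKKKKW
KRRRWW
WWWWWW
After op 2 paint(1,0,K):
WWBWWW
KWBWWW
WWBWWW
WWWWWW
WWWWWW
WWWWWW
WKKKKW
KRRRWW
WWWWWW
After op 3 fill(7,3,B) [3 cells changed]:
WWBWWW
KWBWWW
WWBWWW
WWWWWW
WWWWWW
WWWWWW
WKKKKW
KBBBWW
WWWWWW

Answer: WWBWWW
KWBWWW
WWBWWW
WWWWWW
WWWWWW
WWWWWW
WKKKKW
KBBBWW
WWWWWW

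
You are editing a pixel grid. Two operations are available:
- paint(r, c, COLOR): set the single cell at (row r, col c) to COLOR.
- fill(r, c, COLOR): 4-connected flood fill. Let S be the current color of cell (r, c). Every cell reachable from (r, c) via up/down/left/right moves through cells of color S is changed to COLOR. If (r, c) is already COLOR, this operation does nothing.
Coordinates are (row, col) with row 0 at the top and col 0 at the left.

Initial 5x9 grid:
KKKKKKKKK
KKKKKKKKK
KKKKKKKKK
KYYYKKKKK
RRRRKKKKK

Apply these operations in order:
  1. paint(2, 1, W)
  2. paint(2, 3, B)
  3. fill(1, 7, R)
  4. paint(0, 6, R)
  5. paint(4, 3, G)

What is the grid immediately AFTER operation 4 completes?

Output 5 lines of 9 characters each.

Answer: RRRRRRRRR
RRRRRRRRR
RWRBRRRRR
RYYYRRRRR
RRRRRRRRR

Derivation:
After op 1 paint(2,1,W):
KKKKKKKKK
KKKKKKKKK
KWKKKKKKK
KYYYKKKKK
RRRRKKKKK
After op 2 paint(2,3,B):
KKKKKKKKK
KKKKKKKKK
KWKBKKKKK
KYYYKKKKK
RRRRKKKKK
After op 3 fill(1,7,R) [36 cells changed]:
RRRRRRRRR
RRRRRRRRR
RWRBRRRRR
RYYYRRRRR
RRRRRRRRR
After op 4 paint(0,6,R):
RRRRRRRRR
RRRRRRRRR
RWRBRRRRR
RYYYRRRRR
RRRRRRRRR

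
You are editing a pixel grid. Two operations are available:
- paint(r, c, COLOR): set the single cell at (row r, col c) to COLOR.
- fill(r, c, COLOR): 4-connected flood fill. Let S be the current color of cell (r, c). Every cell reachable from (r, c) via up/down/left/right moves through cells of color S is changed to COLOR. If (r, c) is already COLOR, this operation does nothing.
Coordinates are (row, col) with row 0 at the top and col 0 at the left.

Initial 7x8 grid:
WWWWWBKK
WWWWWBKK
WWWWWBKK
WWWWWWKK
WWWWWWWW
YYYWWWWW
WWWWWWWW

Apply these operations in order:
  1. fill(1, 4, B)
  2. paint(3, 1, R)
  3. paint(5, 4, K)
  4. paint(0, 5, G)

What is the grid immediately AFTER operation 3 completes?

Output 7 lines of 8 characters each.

Answer: BBBBBBKK
BBBBBBKK
BBBBBBKK
BRBBBBKK
BBBBBBBB
YYYBKBBB
BBBBBBBB

Derivation:
After op 1 fill(1,4,B) [42 cells changed]:
BBBBBBKK
BBBBBBKK
BBBBBBKK
BBBBBBKK
BBBBBBBB
YYYBBBBB
BBBBBBBB
After op 2 paint(3,1,R):
BBBBBBKK
BBBBBBKK
BBBBBBKK
BRBBBBKK
BBBBBBBB
YYYBBBBB
BBBBBBBB
After op 3 paint(5,4,K):
BBBBBBKK
BBBBBBKK
BBBBBBKK
BRBBBBKK
BBBBBBBB
YYYBKBBB
BBBBBBBB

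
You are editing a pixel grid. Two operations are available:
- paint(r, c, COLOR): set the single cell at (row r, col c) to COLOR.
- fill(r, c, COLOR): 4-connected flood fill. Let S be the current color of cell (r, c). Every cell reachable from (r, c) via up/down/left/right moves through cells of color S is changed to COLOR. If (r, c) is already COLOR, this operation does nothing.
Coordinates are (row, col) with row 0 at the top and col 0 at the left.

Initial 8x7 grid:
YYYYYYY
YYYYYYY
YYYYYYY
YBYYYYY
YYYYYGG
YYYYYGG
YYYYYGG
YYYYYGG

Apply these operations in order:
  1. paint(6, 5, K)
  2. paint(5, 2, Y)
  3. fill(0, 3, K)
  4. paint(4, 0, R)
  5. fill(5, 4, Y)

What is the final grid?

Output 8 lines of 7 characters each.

After op 1 paint(6,5,K):
YYYYYYY
YYYYYYY
YYYYYYY
YBYYYYY
YYYYYGG
YYYYYGG
YYYYYKG
YYYYYGG
After op 2 paint(5,2,Y):
YYYYYYY
YYYYYYY
YYYYYYY
YBYYYYY
YYYYYGG
YYYYYGG
YYYYYKG
YYYYYGG
After op 3 fill(0,3,K) [47 cells changed]:
KKKKKKK
KKKKKKK
KKKKKKK
KBKKKKK
KKKKKGG
KKKKKGG
KKKKKKG
KKKKKGG
After op 4 paint(4,0,R):
KKKKKKK
KKKKKKK
KKKKKKK
KBKKKKK
RKKKKGG
KKKKKGG
KKKKKKG
KKKKKGG
After op 5 fill(5,4,Y) [47 cells changed]:
YYYYYYY
YYYYYYY
YYYYYYY
YBYYYYY
RYYYYGG
YYYYYGG
YYYYYYG
YYYYYGG

Answer: YYYYYYY
YYYYYYY
YYYYYYY
YBYYYYY
RYYYYGG
YYYYYGG
YYYYYYG
YYYYYGG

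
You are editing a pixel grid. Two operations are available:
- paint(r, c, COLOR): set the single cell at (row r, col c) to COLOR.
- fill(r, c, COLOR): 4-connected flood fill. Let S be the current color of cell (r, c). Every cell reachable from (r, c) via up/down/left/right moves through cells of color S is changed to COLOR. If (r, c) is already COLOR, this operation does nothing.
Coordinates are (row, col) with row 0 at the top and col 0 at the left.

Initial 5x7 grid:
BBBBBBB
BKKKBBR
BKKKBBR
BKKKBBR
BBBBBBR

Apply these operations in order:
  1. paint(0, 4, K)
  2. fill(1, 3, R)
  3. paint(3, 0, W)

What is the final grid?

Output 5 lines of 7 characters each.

After op 1 paint(0,4,K):
BBBBKBB
BKKKBBR
BKKKBBR
BKKKBBR
BBBBBBR
After op 2 fill(1,3,R) [9 cells changed]:
BBBBKBB
BRRRBBR
BRRRBBR
BRRRBBR
BBBBBBR
After op 3 paint(3,0,W):
BBBBKBB
BRRRBBR
BRRRBBR
WRRRBBR
BBBBBBR

Answer: BBBBKBB
BRRRBBR
BRRRBBR
WRRRBBR
BBBBBBR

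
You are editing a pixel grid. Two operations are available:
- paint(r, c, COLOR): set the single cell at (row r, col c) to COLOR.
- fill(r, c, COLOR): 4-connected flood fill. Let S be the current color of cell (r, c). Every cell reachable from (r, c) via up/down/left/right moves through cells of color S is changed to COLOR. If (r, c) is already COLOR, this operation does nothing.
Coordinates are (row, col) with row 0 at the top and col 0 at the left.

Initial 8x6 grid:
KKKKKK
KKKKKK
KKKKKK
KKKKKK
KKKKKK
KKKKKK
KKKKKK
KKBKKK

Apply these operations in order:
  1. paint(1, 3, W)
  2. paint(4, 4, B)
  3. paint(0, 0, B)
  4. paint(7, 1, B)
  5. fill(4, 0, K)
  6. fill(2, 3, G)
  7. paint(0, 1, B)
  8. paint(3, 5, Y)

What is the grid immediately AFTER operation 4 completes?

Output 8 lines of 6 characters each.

Answer: BKKKKK
KKKWKK
KKKKKK
KKKKKK
KKKKBK
KKKKKK
KKKKKK
KBBKKK

Derivation:
After op 1 paint(1,3,W):
KKKKKK
KKKWKK
KKKKKK
KKKKKK
KKKKKK
KKKKKK
KKKKKK
KKBKKK
After op 2 paint(4,4,B):
KKKKKK
KKKWKK
KKKKKK
KKKKKK
KKKKBK
KKKKKK
KKKKKK
KKBKKK
After op 3 paint(0,0,B):
BKKKKK
KKKWKK
KKKKKK
KKKKKK
KKKKBK
KKKKKK
KKKKKK
KKBKKK
After op 4 paint(7,1,B):
BKKKKK
KKKWKK
KKKKKK
KKKKKK
KKKKBK
KKKKKK
KKKKKK
KBBKKK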